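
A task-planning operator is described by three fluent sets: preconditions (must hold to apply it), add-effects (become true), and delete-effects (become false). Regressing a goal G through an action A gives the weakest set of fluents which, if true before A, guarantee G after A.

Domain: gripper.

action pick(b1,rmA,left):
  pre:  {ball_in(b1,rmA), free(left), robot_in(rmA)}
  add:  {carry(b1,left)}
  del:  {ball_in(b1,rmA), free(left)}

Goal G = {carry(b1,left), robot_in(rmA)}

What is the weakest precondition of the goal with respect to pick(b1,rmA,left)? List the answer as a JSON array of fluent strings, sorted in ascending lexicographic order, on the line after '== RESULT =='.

Compute (G \ add) ∪ pre:
  G ∩ del = {}  (empty — regression defined)
  G \ add = {carry(b1,left), robot_in(rmA)} \ {carry(b1,left)} = {robot_in(rmA)}
  ∪ pre   = {robot_in(rmA)} ∪ {ball_in(b1,rmA), free(left), robot_in(rmA)}
          = {ball_in(b1,rmA), free(left), robot_in(rmA)}

== RESULT ==
["ball_in(b1,rmA)", "free(left)", "robot_in(rmA)"]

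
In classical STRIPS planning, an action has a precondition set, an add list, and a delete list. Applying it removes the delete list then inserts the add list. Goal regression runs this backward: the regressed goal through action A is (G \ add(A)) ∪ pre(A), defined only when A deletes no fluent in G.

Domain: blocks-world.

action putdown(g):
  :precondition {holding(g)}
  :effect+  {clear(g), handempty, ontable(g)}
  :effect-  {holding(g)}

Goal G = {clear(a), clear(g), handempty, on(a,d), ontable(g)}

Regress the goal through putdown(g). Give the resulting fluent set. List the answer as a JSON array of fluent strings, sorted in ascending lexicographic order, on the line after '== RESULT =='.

Compute (G \ add) ∪ pre:
  G ∩ del = {}  (empty — regression defined)
  G \ add = {clear(a), clear(g), handempty, on(a,d), ontable(g)} \ {clear(g), handempty, ontable(g)} = {clear(a), on(a,d)}
  ∪ pre   = {clear(a), on(a,d)} ∪ {holding(g)}
          = {clear(a), holding(g), on(a,d)}

== RESULT ==
["clear(a)", "holding(g)", "on(a,d)"]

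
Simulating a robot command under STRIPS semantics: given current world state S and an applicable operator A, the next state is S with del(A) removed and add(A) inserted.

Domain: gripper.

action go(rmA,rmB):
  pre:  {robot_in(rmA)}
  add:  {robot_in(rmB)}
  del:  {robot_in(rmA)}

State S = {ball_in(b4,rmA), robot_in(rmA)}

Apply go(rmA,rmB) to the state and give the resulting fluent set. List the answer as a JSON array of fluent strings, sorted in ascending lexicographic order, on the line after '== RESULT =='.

Compute (S \ del) ∪ add:
  pre ⊆ S: {robot_in(rmA)} ⊆ S  — applicable
  S \ del = {ball_in(b4,rmA)}
  ∪ add   = {ball_in(b4,rmA), robot_in(rmB)}

== RESULT ==
["ball_in(b4,rmA)", "robot_in(rmB)"]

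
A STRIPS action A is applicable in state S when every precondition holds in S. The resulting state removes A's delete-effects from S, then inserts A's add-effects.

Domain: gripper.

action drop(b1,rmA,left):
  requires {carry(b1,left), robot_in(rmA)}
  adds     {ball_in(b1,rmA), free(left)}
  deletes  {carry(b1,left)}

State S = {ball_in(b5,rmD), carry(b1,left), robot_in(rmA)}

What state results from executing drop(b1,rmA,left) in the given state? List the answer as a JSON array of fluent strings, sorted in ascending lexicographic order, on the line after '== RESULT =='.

Progress:
  pre ⊆ S: {carry(b1,left), robot_in(rmA)} ⊆ S  — applicable
  S \ del = {ball_in(b5,rmD), robot_in(rmA)}
  ∪ add   = {ball_in(b1,rmA), ball_in(b5,rmD), free(left), robot_in(rmA)}

== RESULT ==
["ball_in(b1,rmA)", "ball_in(b5,rmD)", "free(left)", "robot_in(rmA)"]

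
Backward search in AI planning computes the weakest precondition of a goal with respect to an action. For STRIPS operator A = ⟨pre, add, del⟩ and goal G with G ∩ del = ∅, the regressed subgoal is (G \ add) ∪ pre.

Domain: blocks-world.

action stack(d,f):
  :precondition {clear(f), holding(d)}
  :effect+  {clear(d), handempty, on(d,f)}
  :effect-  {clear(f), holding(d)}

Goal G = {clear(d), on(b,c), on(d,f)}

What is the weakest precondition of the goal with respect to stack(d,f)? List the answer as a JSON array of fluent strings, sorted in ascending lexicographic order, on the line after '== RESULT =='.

Regress:
  G ∩ del = {}  (empty — regression defined)
  G \ add = {clear(d), on(b,c), on(d,f)} \ {clear(d), handempty, on(d,f)} = {on(b,c)}
  ∪ pre   = {on(b,c)} ∪ {clear(f), holding(d)}
          = {clear(f), holding(d), on(b,c)}

== RESULT ==
["clear(f)", "holding(d)", "on(b,c)"]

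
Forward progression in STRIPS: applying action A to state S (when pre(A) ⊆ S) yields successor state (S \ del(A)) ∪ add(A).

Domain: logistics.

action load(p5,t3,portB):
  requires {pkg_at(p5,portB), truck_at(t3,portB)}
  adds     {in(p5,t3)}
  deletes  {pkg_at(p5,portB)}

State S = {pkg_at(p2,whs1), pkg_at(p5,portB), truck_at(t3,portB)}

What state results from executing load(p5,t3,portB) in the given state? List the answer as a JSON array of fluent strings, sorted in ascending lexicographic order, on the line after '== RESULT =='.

Compute (S \ del) ∪ add:
  pre ⊆ S: {pkg_at(p5,portB), truck_at(t3,portB)} ⊆ S  — applicable
  S \ del = {pkg_at(p2,whs1), truck_at(t3,portB)}
  ∪ add   = {in(p5,t3), pkg_at(p2,whs1), truck_at(t3,portB)}

== RESULT ==
["in(p5,t3)", "pkg_at(p2,whs1)", "truck_at(t3,portB)"]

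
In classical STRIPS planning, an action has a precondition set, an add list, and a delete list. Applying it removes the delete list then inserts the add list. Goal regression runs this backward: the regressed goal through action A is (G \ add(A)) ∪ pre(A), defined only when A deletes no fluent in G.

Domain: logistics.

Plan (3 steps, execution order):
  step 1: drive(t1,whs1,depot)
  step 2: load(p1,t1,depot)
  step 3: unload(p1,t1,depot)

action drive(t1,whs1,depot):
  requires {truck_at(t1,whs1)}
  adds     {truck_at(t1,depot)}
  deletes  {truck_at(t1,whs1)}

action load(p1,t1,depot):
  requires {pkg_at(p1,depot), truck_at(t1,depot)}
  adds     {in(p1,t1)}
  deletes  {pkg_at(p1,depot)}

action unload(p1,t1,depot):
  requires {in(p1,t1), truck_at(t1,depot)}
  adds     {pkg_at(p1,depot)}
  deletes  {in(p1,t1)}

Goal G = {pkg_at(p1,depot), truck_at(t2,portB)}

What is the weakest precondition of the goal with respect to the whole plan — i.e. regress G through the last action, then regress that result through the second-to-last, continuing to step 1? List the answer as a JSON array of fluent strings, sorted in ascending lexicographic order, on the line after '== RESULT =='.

Work backward from the goal:
  through step 3 (unload(p1,t1,depot)): drop {pkg_at(p1,depot)}, keep {truck_at(t2,portB)}, require {in(p1,t1), truck_at(t1,depot)}
    → {in(p1,t1), truck_at(t1,depot), truck_at(t2,portB)}
  through step 2 (load(p1,t1,depot)): drop {in(p1,t1)}, keep {truck_at(t1,depot), truck_at(t2,portB)}, require {pkg_at(p1,depot), truck_at(t1,depot)}
    → {pkg_at(p1,depot), truck_at(t1,depot), truck_at(t2,portB)}
  through step 1 (drive(t1,whs1,depot)): drop {truck_at(t1,depot)}, keep {pkg_at(p1,depot), truck_at(t2,portB)}, require {truck_at(t1,whs1)}
    → {pkg_at(p1,depot), truck_at(t1,whs1), truck_at(t2,portB)}

== RESULT ==
["pkg_at(p1,depot)", "truck_at(t1,whs1)", "truck_at(t2,portB)"]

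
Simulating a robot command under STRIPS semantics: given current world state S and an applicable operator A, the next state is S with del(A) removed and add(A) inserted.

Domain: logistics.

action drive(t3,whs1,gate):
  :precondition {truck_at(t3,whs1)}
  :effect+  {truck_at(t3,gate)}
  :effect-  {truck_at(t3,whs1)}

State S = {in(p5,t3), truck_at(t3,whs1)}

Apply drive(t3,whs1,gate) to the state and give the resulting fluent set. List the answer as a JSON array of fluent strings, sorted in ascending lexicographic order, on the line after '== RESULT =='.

Compute (S \ del) ∪ add:
  pre ⊆ S: {truck_at(t3,whs1)} ⊆ S  — applicable
  S \ del = {in(p5,t3)}
  ∪ add   = {in(p5,t3), truck_at(t3,gate)}

== RESULT ==
["in(p5,t3)", "truck_at(t3,gate)"]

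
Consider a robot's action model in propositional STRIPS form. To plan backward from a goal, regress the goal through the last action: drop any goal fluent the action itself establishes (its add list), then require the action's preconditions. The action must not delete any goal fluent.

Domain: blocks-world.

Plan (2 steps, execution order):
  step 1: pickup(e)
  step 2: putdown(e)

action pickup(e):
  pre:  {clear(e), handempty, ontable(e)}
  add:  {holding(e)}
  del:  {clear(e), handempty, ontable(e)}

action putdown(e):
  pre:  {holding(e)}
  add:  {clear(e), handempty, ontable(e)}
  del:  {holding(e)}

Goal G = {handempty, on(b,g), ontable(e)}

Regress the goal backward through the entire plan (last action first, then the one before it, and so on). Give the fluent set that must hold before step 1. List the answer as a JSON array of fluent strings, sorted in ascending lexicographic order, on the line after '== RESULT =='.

Work backward from the goal:
  through step 2 (putdown(e)): drop {handempty, ontable(e)}, keep {on(b,g)}, require {holding(e)}
    → {holding(e), on(b,g)}
  through step 1 (pickup(e)): drop {holding(e)}, keep {on(b,g)}, require {clear(e), handempty, ontable(e)}
    → {clear(e), handempty, on(b,g), ontable(e)}

== RESULT ==
["clear(e)", "handempty", "on(b,g)", "ontable(e)"]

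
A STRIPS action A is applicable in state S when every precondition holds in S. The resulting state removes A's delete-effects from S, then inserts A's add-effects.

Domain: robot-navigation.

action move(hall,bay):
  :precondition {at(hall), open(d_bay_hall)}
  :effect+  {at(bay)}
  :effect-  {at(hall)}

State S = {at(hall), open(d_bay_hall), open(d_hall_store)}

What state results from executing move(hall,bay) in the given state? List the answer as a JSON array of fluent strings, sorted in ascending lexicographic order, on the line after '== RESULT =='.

Compute (S \ del) ∪ add:
  pre ⊆ S: {at(hall), open(d_bay_hall)} ⊆ S  — applicable
  S \ del = {open(d_bay_hall), open(d_hall_store)}
  ∪ add   = {at(bay), open(d_bay_hall), open(d_hall_store)}

== RESULT ==
["at(bay)", "open(d_bay_hall)", "open(d_hall_store)"]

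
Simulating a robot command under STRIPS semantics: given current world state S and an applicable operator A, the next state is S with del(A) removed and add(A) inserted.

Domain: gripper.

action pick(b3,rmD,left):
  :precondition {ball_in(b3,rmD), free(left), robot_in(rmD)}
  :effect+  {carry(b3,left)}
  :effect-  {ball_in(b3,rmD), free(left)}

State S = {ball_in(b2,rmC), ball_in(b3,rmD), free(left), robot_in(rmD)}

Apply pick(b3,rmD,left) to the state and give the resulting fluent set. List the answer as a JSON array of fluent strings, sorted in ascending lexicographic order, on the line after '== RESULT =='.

Progress:
  pre ⊆ S: {ball_in(b3,rmD), free(left), robot_in(rmD)} ⊆ S  — applicable
  S \ del = {ball_in(b2,rmC), robot_in(rmD)}
  ∪ add   = {ball_in(b2,rmC), carry(b3,left), robot_in(rmD)}

== RESULT ==
["ball_in(b2,rmC)", "carry(b3,left)", "robot_in(rmD)"]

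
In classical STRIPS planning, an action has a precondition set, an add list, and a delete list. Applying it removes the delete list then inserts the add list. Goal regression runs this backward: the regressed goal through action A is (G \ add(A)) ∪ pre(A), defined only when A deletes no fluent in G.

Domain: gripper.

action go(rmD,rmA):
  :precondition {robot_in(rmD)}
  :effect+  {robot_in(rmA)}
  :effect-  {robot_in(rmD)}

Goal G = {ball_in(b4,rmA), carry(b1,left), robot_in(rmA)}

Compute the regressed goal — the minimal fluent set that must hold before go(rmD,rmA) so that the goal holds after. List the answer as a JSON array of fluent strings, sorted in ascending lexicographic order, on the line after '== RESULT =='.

Regress:
  G ∩ del = {}  (empty — regression defined)
  G \ add = {ball_in(b4,rmA), carry(b1,left), robot_in(rmA)} \ {robot_in(rmA)} = {ball_in(b4,rmA), carry(b1,left)}
  ∪ pre   = {ball_in(b4,rmA), carry(b1,left)} ∪ {robot_in(rmD)}
          = {ball_in(b4,rmA), carry(b1,left), robot_in(rmD)}

== RESULT ==
["ball_in(b4,rmA)", "carry(b1,left)", "robot_in(rmD)"]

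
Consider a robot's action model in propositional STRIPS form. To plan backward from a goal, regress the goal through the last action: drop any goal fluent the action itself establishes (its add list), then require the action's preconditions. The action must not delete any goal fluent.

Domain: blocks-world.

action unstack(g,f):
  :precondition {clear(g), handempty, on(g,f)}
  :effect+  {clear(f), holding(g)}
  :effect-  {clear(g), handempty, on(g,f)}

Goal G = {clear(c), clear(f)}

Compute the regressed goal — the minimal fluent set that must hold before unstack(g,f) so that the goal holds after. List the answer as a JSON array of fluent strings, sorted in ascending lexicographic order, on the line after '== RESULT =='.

Compute (G \ add) ∪ pre:
  G ∩ del = {}  (empty — regression defined)
  G \ add = {clear(c), clear(f)} \ {clear(f), holding(g)} = {clear(c)}
  ∪ pre   = {clear(c)} ∪ {clear(g), handempty, on(g,f)}
          = {clear(c), clear(g), handempty, on(g,f)}

== RESULT ==
["clear(c)", "clear(g)", "handempty", "on(g,f)"]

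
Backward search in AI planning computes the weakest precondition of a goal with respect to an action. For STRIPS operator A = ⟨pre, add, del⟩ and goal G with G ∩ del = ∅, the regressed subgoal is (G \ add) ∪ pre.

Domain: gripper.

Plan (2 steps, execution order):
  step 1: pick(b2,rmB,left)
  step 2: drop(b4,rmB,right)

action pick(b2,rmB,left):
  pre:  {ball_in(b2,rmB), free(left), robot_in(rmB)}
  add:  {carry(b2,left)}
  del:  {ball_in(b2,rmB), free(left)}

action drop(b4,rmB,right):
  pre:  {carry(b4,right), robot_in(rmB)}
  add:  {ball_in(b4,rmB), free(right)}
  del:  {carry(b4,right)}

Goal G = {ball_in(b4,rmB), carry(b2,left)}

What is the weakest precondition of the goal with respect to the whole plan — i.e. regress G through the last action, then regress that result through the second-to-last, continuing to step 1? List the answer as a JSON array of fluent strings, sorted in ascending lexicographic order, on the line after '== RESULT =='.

Regress step by step:
  through step 2 (drop(b4,rmB,right)): drop {ball_in(b4,rmB)}, keep {carry(b2,left)}, require {carry(b4,right), robot_in(rmB)}
    → {carry(b2,left), carry(b4,right), robot_in(rmB)}
  through step 1 (pick(b2,rmB,left)): drop {carry(b2,left)}, keep {carry(b4,right), robot_in(rmB)}, require {ball_in(b2,rmB), free(left), robot_in(rmB)}
    → {ball_in(b2,rmB), carry(b4,right), free(left), robot_in(rmB)}

== RESULT ==
["ball_in(b2,rmB)", "carry(b4,right)", "free(left)", "robot_in(rmB)"]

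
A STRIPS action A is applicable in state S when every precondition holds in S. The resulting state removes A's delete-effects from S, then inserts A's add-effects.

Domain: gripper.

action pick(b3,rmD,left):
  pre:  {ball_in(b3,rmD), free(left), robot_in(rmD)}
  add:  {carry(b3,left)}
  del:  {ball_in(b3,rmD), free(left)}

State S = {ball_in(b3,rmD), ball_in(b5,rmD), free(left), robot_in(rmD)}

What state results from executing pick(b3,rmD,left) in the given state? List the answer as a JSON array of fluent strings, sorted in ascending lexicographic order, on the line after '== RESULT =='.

Compute (S \ del) ∪ add:
  pre ⊆ S: {ball_in(b3,rmD), free(left), robot_in(rmD)} ⊆ S  — applicable
  S \ del = {ball_in(b5,rmD), robot_in(rmD)}
  ∪ add   = {ball_in(b5,rmD), carry(b3,left), robot_in(rmD)}

== RESULT ==
["ball_in(b5,rmD)", "carry(b3,left)", "robot_in(rmD)"]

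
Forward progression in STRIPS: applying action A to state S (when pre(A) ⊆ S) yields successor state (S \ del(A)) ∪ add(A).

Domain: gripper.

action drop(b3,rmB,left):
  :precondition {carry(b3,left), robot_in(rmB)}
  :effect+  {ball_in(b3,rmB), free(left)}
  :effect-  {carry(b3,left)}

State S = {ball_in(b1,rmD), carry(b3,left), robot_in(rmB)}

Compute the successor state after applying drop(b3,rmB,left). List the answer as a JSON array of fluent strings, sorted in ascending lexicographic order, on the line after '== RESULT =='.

Progress:
  pre ⊆ S: {carry(b3,left), robot_in(rmB)} ⊆ S  — applicable
  S \ del = {ball_in(b1,rmD), robot_in(rmB)}
  ∪ add   = {ball_in(b1,rmD), ball_in(b3,rmB), free(left), robot_in(rmB)}

== RESULT ==
["ball_in(b1,rmD)", "ball_in(b3,rmB)", "free(left)", "robot_in(rmB)"]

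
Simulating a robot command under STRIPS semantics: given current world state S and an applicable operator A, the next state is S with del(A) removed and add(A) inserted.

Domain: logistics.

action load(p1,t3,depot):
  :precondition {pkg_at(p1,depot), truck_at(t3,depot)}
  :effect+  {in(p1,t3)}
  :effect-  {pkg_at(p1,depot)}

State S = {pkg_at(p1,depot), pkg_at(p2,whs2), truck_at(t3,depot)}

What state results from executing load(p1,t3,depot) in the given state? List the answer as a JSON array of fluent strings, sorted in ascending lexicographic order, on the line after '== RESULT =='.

Compute (S \ del) ∪ add:
  pre ⊆ S: {pkg_at(p1,depot), truck_at(t3,depot)} ⊆ S  — applicable
  S \ del = {pkg_at(p2,whs2), truck_at(t3,depot)}
  ∪ add   = {in(p1,t3), pkg_at(p2,whs2), truck_at(t3,depot)}

== RESULT ==
["in(p1,t3)", "pkg_at(p2,whs2)", "truck_at(t3,depot)"]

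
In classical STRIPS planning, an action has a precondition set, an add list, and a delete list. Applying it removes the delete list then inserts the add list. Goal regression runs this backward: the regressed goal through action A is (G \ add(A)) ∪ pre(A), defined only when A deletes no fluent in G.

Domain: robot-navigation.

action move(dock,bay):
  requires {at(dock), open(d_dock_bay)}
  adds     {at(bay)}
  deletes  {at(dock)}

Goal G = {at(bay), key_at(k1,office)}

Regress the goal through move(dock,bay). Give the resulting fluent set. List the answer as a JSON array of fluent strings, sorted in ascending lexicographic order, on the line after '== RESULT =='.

Regress:
  G ∩ del = {}  (empty — regression defined)
  G \ add = {at(bay), key_at(k1,office)} \ {at(bay)} = {key_at(k1,office)}
  ∪ pre   = {key_at(k1,office)} ∪ {at(dock), open(d_dock_bay)}
          = {at(dock), key_at(k1,office), open(d_dock_bay)}

== RESULT ==
["at(dock)", "key_at(k1,office)", "open(d_dock_bay)"]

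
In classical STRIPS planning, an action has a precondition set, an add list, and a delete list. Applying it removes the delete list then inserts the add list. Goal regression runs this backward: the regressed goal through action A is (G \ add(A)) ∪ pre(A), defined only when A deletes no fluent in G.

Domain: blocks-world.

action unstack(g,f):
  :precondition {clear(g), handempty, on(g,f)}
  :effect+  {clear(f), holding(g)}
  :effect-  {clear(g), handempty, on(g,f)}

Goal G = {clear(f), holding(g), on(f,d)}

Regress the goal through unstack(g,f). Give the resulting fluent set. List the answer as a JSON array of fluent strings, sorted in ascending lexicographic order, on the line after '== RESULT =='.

Compute (G \ add) ∪ pre:
  G ∩ del = {}  (empty — regression defined)
  G \ add = {clear(f), holding(g), on(f,d)} \ {clear(f), holding(g)} = {on(f,d)}
  ∪ pre   = {on(f,d)} ∪ {clear(g), handempty, on(g,f)}
          = {clear(g), handempty, on(f,d), on(g,f)}

== RESULT ==
["clear(g)", "handempty", "on(f,d)", "on(g,f)"]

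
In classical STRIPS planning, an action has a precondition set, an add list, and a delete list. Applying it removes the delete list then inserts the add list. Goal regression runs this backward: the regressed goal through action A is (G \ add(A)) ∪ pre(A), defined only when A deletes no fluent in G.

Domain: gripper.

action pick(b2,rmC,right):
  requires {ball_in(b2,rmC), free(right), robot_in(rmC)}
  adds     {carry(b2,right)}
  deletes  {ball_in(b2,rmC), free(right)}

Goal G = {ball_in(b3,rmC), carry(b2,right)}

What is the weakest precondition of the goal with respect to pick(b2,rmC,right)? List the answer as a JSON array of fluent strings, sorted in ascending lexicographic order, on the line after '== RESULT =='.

Compute (G \ add) ∪ pre:
  G ∩ del = {}  (empty — regression defined)
  G \ add = {ball_in(b3,rmC), carry(b2,right)} \ {carry(b2,right)} = {ball_in(b3,rmC)}
  ∪ pre   = {ball_in(b3,rmC)} ∪ {ball_in(b2,rmC), free(right), robot_in(rmC)}
          = {ball_in(b2,rmC), ball_in(b3,rmC), free(right), robot_in(rmC)}

== RESULT ==
["ball_in(b2,rmC)", "ball_in(b3,rmC)", "free(right)", "robot_in(rmC)"]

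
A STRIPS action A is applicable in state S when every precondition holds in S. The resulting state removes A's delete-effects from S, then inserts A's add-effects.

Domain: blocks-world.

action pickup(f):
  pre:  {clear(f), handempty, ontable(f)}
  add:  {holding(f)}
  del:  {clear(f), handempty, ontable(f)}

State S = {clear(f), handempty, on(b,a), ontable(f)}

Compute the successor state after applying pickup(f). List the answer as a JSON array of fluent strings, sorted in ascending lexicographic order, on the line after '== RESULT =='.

Compute (S \ del) ∪ add:
  pre ⊆ S: {clear(f), handempty, ontable(f)} ⊆ S  — applicable
  S \ del = {on(b,a)}
  ∪ add   = {holding(f), on(b,a)}

== RESULT ==
["holding(f)", "on(b,a)"]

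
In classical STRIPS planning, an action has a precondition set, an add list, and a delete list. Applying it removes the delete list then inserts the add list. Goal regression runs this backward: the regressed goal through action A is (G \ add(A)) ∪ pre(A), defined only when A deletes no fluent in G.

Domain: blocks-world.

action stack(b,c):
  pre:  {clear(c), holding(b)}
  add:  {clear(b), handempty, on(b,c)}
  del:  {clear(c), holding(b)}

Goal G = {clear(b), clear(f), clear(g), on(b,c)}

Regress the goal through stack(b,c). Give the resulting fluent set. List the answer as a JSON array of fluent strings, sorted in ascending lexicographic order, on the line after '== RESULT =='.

Regress:
  G ∩ del = {}  (empty — regression defined)
  G \ add = {clear(b), clear(f), clear(g), on(b,c)} \ {clear(b), handempty, on(b,c)} = {clear(f), clear(g)}
  ∪ pre   = {clear(f), clear(g)} ∪ {clear(c), holding(b)}
          = {clear(c), clear(f), clear(g), holding(b)}

== RESULT ==
["clear(c)", "clear(f)", "clear(g)", "holding(b)"]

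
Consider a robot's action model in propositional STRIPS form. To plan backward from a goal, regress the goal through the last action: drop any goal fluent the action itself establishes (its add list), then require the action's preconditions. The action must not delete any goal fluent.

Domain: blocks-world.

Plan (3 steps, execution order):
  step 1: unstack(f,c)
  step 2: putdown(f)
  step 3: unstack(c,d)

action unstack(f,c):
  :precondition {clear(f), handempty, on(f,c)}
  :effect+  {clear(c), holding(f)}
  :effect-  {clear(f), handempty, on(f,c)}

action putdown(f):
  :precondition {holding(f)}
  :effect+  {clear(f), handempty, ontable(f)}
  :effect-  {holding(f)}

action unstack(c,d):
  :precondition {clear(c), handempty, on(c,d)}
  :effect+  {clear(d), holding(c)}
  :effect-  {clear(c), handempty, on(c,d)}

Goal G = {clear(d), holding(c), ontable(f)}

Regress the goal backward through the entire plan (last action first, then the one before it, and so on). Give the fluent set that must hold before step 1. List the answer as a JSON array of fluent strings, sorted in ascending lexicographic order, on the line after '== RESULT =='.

Work backward from the goal:
  through step 3 (unstack(c,d)): drop {clear(d), holding(c)}, keep {ontable(f)}, require {clear(c), handempty, on(c,d)}
    → {clear(c), handempty, on(c,d), ontable(f)}
  through step 2 (putdown(f)): drop {handempty, ontable(f)}, keep {clear(c), on(c,d)}, require {holding(f)}
    → {clear(c), holding(f), on(c,d)}
  through step 1 (unstack(f,c)): drop {clear(c), holding(f)}, keep {on(c,d)}, require {clear(f), handempty, on(f,c)}
    → {clear(f), handempty, on(c,d), on(f,c)}

== RESULT ==
["clear(f)", "handempty", "on(c,d)", "on(f,c)"]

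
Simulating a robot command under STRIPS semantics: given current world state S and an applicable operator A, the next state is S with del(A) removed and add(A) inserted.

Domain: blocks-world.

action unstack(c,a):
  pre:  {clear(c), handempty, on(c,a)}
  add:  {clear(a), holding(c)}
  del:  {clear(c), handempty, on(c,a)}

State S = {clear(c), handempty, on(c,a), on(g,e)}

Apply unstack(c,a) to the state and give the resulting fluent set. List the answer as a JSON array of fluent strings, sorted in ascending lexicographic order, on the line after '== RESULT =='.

Compute (S \ del) ∪ add:
  pre ⊆ S: {clear(c), handempty, on(c,a)} ⊆ S  — applicable
  S \ del = {on(g,e)}
  ∪ add   = {clear(a), holding(c), on(g,e)}

== RESULT ==
["clear(a)", "holding(c)", "on(g,e)"]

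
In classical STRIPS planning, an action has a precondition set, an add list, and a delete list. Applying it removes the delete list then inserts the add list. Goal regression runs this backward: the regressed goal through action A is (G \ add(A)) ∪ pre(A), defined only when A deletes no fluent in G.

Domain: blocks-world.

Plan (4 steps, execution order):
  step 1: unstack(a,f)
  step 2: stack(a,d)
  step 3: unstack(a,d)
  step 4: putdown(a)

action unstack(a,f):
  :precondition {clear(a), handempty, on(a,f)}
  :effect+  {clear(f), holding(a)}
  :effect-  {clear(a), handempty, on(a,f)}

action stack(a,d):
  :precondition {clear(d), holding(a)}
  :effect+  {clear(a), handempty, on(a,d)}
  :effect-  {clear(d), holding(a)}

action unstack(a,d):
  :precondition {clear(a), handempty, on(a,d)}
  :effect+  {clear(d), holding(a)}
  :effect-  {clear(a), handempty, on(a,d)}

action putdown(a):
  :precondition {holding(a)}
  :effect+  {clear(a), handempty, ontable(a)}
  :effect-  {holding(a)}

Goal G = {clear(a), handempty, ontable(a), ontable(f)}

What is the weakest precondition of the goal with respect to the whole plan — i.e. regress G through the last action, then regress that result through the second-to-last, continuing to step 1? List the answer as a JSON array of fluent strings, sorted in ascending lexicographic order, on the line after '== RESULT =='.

Work backward from the goal:
  through step 4 (putdown(a)): drop {clear(a), handempty, ontable(a)}, keep {ontable(f)}, require {holding(a)}
    → {holding(a), ontable(f)}
  through step 3 (unstack(a,d)): drop {holding(a)}, keep {ontable(f)}, require {clear(a), handempty, on(a,d)}
    → {clear(a), handempty, on(a,d), ontable(f)}
  through step 2 (stack(a,d)): drop {clear(a), handempty, on(a,d)}, keep {ontable(f)}, require {clear(d), holding(a)}
    → {clear(d), holding(a), ontable(f)}
  through step 1 (unstack(a,f)): drop {holding(a)}, keep {clear(d), ontable(f)}, require {clear(a), handempty, on(a,f)}
    → {clear(a), clear(d), handempty, on(a,f), ontable(f)}

== RESULT ==
["clear(a)", "clear(d)", "handempty", "on(a,f)", "ontable(f)"]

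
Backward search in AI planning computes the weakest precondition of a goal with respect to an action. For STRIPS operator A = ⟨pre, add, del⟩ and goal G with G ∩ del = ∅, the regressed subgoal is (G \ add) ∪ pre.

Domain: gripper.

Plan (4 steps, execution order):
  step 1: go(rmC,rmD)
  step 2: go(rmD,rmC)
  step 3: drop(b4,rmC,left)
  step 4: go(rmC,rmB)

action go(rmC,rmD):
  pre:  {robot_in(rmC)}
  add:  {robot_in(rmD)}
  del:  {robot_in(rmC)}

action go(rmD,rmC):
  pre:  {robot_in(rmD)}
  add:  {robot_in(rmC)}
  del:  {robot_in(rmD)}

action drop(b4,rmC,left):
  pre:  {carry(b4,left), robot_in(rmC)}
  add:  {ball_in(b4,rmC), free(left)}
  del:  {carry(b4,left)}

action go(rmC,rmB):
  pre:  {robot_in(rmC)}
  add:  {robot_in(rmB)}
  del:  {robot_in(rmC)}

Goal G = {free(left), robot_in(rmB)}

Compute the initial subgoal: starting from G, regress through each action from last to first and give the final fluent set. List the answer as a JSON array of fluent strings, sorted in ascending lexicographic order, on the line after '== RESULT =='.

Work backward from the goal:
  through step 4 (go(rmC,rmB)): drop {robot_in(rmB)}, keep {free(left)}, require {robot_in(rmC)}
    → {free(left), robot_in(rmC)}
  through step 3 (drop(b4,rmC,left)): drop {free(left)}, keep {robot_in(rmC)}, require {carry(b4,left), robot_in(rmC)}
    → {carry(b4,left), robot_in(rmC)}
  through step 2 (go(rmD,rmC)): drop {robot_in(rmC)}, keep {carry(b4,left)}, require {robot_in(rmD)}
    → {carry(b4,left), robot_in(rmD)}
  through step 1 (go(rmC,rmD)): drop {robot_in(rmD)}, keep {carry(b4,left)}, require {robot_in(rmC)}
    → {carry(b4,left), robot_in(rmC)}

== RESULT ==
["carry(b4,left)", "robot_in(rmC)"]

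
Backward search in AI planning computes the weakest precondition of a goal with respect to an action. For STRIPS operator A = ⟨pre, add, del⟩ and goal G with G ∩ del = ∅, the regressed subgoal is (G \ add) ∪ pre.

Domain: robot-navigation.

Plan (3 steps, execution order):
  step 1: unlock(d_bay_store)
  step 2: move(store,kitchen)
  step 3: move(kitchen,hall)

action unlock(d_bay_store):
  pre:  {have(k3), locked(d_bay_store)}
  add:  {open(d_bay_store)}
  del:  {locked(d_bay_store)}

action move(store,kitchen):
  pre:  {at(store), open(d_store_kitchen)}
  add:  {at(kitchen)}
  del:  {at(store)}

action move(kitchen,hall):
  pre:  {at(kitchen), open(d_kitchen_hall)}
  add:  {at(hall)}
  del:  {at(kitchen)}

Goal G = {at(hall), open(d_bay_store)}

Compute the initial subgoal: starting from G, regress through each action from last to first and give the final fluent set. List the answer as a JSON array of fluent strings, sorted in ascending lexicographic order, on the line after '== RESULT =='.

Work backward from the goal:
  through step 3 (move(kitchen,hall)): drop {at(hall)}, keep {open(d_bay_store)}, require {at(kitchen), open(d_kitchen_hall)}
    → {at(kitchen), open(d_bay_store), open(d_kitchen_hall)}
  through step 2 (move(store,kitchen)): drop {at(kitchen)}, keep {open(d_bay_store), open(d_kitchen_hall)}, require {at(store), open(d_store_kitchen)}
    → {at(store), open(d_bay_store), open(d_kitchen_hall), open(d_store_kitchen)}
  through step 1 (unlock(d_bay_store)): drop {open(d_bay_store)}, keep {at(store), open(d_kitchen_hall), open(d_store_kitchen)}, require {have(k3), locked(d_bay_store)}
    → {at(store), have(k3), locked(d_bay_store), open(d_kitchen_hall), open(d_store_kitchen)}

== RESULT ==
["at(store)", "have(k3)", "locked(d_bay_store)", "open(d_kitchen_hall)", "open(d_store_kitchen)"]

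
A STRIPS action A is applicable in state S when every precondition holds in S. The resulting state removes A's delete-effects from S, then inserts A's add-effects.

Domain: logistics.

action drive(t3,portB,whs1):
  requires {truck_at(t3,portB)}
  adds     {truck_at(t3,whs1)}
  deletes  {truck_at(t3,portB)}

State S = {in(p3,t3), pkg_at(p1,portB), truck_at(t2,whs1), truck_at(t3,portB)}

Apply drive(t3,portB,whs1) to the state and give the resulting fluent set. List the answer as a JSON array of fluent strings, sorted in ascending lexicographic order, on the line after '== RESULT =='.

Progress:
  pre ⊆ S: {truck_at(t3,portB)} ⊆ S  — applicable
  S \ del = {in(p3,t3), pkg_at(p1,portB), truck_at(t2,whs1)}
  ∪ add   = {in(p3,t3), pkg_at(p1,portB), truck_at(t2,whs1), truck_at(t3,whs1)}

== RESULT ==
["in(p3,t3)", "pkg_at(p1,portB)", "truck_at(t2,whs1)", "truck_at(t3,whs1)"]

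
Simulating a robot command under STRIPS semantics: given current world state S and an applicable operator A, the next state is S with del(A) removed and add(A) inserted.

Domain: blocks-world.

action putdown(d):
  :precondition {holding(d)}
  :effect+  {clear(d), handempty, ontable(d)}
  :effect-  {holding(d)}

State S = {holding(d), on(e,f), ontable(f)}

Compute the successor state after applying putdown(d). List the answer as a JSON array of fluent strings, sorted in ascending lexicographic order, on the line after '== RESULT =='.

Compute (S \ del) ∪ add:
  pre ⊆ S: {holding(d)} ⊆ S  — applicable
  S \ del = {on(e,f), ontable(f)}
  ∪ add   = {clear(d), handempty, on(e,f), ontable(d), ontable(f)}

== RESULT ==
["clear(d)", "handempty", "on(e,f)", "ontable(d)", "ontable(f)"]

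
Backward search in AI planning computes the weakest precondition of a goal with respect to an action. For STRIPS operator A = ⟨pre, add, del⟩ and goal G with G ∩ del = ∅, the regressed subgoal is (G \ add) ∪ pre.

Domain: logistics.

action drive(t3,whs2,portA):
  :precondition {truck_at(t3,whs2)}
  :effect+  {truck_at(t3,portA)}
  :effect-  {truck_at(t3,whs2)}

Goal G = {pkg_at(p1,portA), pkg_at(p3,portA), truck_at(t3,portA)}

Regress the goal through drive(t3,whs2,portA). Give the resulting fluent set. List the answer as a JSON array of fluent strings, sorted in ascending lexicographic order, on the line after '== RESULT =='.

Regress:
  G ∩ del = {}  (empty — regression defined)
  G \ add = {pkg_at(p1,portA), pkg_at(p3,portA), truck_at(t3,portA)} \ {truck_at(t3,portA)} = {pkg_at(p1,portA), pkg_at(p3,portA)}
  ∪ pre   = {pkg_at(p1,portA), pkg_at(p3,portA)} ∪ {truck_at(t3,whs2)}
          = {pkg_at(p1,portA), pkg_at(p3,portA), truck_at(t3,whs2)}

== RESULT ==
["pkg_at(p1,portA)", "pkg_at(p3,portA)", "truck_at(t3,whs2)"]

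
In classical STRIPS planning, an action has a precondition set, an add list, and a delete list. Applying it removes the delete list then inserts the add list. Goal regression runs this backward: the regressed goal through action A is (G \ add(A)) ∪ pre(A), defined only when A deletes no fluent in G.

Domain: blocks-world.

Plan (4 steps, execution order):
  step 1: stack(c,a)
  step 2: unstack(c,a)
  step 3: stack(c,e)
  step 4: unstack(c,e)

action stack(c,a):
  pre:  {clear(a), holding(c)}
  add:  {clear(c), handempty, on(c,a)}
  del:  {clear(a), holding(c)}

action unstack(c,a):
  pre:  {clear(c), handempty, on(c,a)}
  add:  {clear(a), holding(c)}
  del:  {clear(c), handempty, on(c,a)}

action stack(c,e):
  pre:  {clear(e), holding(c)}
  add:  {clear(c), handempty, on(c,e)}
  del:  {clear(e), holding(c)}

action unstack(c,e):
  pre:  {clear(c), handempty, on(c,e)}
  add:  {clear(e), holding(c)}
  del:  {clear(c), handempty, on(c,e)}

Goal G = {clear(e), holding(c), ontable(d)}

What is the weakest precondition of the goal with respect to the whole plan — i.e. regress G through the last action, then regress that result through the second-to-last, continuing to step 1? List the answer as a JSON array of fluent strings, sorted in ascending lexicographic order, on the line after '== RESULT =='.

Work backward from the goal:
  through step 4 (unstack(c,e)): drop {clear(e), holding(c)}, keep {ontable(d)}, require {clear(c), handempty, on(c,e)}
    → {clear(c), handempty, on(c,e), ontable(d)}
  through step 3 (stack(c,e)): drop {clear(c), handempty, on(c,e)}, keep {ontable(d)}, require {clear(e), holding(c)}
    → {clear(e), holding(c), ontable(d)}
  through step 2 (unstack(c,a)): drop {holding(c)}, keep {clear(e), ontable(d)}, require {clear(c), handempty, on(c,a)}
    → {clear(c), clear(e), handempty, on(c,a), ontable(d)}
  through step 1 (stack(c,a)): drop {clear(c), handempty, on(c,a)}, keep {clear(e), ontable(d)}, require {clear(a), holding(c)}
    → {clear(a), clear(e), holding(c), ontable(d)}

== RESULT ==
["clear(a)", "clear(e)", "holding(c)", "ontable(d)"]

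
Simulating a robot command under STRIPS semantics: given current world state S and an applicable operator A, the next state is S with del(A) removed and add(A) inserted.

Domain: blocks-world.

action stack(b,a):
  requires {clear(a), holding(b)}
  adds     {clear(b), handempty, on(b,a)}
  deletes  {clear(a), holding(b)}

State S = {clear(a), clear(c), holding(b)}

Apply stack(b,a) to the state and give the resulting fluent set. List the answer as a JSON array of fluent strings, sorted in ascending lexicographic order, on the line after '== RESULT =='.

Progress:
  pre ⊆ S: {clear(a), holding(b)} ⊆ S  — applicable
  S \ del = {clear(c)}
  ∪ add   = {clear(b), clear(c), handempty, on(b,a)}

== RESULT ==
["clear(b)", "clear(c)", "handempty", "on(b,a)"]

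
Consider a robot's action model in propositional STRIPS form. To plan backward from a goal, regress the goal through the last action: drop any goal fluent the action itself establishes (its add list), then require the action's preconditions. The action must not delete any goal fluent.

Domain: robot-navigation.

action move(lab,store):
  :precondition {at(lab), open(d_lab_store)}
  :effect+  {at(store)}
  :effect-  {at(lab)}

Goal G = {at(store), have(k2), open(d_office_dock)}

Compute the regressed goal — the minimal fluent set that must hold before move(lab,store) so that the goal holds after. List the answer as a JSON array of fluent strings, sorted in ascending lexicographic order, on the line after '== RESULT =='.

Regress:
  G ∩ del = {}  (empty — regression defined)
  G \ add = {at(store), have(k2), open(d_office_dock)} \ {at(store)} = {have(k2), open(d_office_dock)}
  ∪ pre   = {have(k2), open(d_office_dock)} ∪ {at(lab), open(d_lab_store)}
          = {at(lab), have(k2), open(d_lab_store), open(d_office_dock)}

== RESULT ==
["at(lab)", "have(k2)", "open(d_lab_store)", "open(d_office_dock)"]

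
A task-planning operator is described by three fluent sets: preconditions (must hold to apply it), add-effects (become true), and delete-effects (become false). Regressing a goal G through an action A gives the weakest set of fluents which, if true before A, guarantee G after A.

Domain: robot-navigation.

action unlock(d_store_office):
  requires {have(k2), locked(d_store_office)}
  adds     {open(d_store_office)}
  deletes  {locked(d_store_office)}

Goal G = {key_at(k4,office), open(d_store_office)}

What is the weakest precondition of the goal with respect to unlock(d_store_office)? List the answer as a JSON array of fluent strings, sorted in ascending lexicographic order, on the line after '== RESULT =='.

Regress:
  G ∩ del = {}  (empty — regression defined)
  G \ add = {key_at(k4,office), open(d_store_office)} \ {open(d_store_office)} = {key_at(k4,office)}
  ∪ pre   = {key_at(k4,office)} ∪ {have(k2), locked(d_store_office)}
          = {have(k2), key_at(k4,office), locked(d_store_office)}

== RESULT ==
["have(k2)", "key_at(k4,office)", "locked(d_store_office)"]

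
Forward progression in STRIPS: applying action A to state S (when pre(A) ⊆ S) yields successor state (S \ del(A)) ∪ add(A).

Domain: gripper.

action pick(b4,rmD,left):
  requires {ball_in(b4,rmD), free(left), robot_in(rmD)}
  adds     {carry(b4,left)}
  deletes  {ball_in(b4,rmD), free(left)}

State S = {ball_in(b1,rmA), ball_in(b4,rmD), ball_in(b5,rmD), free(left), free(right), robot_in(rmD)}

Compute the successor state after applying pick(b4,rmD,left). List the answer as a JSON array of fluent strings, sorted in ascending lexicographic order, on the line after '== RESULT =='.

Progress:
  pre ⊆ S: {ball_in(b4,rmD), free(left), robot_in(rmD)} ⊆ S  — applicable
  S \ del = {ball_in(b1,rmA), ball_in(b5,rmD), free(right), robot_in(rmD)}
  ∪ add   = {ball_in(b1,rmA), ball_in(b5,rmD), carry(b4,left), free(right), robot_in(rmD)}

== RESULT ==
["ball_in(b1,rmA)", "ball_in(b5,rmD)", "carry(b4,left)", "free(right)", "robot_in(rmD)"]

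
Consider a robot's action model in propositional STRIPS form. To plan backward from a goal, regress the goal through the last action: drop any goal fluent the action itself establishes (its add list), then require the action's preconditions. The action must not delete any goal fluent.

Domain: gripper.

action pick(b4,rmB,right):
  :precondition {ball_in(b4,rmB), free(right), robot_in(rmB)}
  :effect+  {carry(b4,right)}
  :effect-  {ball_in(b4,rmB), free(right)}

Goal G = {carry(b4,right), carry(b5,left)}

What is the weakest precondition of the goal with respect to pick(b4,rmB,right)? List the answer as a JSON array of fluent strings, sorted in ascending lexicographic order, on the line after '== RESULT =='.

Regress:
  G ∩ del = {}  (empty — regression defined)
  G \ add = {carry(b4,right), carry(b5,left)} \ {carry(b4,right)} = {carry(b5,left)}
  ∪ pre   = {carry(b5,left)} ∪ {ball_in(b4,rmB), free(right), robot_in(rmB)}
          = {ball_in(b4,rmB), carry(b5,left), free(right), robot_in(rmB)}

== RESULT ==
["ball_in(b4,rmB)", "carry(b5,left)", "free(right)", "robot_in(rmB)"]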